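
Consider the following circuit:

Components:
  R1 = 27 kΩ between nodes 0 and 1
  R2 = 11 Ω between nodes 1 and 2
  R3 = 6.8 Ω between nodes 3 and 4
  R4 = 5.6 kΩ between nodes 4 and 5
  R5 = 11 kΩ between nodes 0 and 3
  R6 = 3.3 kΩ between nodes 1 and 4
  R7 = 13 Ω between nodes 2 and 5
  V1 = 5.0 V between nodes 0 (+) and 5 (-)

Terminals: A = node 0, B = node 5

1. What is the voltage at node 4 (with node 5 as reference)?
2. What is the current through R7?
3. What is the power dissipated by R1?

Nodal analysis, taking node 5 as the 0 V reference.
Source V1 fixes V_0 = 5 V.
KCL at each unknown node (sum of currents leaving = 0; resistances in Ω):
  Node 1: (V_1 - 5)/27000 + (V_1 - V_2)/11 + (V_1 - V_4)/3300 = 0
  Node 2: (V_2 - V_1)/11 + (V_2 - 0)/13 = 0
  Node 3: (V_3 - V_4)/6.8 + (V_3 - 5)/11000 = 0
  Node 4: (V_4 - V_3)/6.8 + (V_4 - 0)/5600 + (V_4 - V_1)/3300 = 0
Collecting terms (coefficients in siemens):
  0.09125·V_1 - 0.09091·V_2 - 0.000303·V_4 = 0.0001852
  0.1678·V_2 - 0.09091·V_1 = 0
  0.1471·V_3 - 0.1471·V_4 = 0.0004545
  0.1475·V_4 - 0.000303·V_1 - 0.1471·V_3 = 0
Solving these 4 simultaneous equations (Gaussian elimination) gives:
  V_1 = 0.01017 V, V_2 = 0.00551 V, V_3 = 0.8015 V, V_4 = 0.7989 V
Part 1:
  Read off the nodal solution: V_4 = 0.7989 V
Part 2:
  I_R7 = (V_2 - V_5)/R7 = (0.00551 - 0)/13 = 0.0004238 A
  Magnitude: I_R7 = 0.0004238 A
Part 3:
  I_R1 = (V_0 - V_1)/R1 = (5 - 0.01017)/27000 = 0.0001848 A
  P_R1 = I_R1² × R1 = (0.0001848)² × 27000 = 0.0009222 W

Final answers:
1. V_4 = 0.7989 V
2. I_R7 = 0.0004238 A
3. P_R1 = 0.0009222 W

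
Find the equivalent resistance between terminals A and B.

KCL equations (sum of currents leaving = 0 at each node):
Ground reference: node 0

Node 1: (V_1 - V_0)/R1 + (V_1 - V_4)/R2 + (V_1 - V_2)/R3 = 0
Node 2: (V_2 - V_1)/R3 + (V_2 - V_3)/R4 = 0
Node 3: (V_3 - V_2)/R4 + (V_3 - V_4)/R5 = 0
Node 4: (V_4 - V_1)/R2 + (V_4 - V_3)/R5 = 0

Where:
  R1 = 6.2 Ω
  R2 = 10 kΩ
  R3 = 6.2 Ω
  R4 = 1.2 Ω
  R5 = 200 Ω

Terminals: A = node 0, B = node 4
Reduce the network between node 0 (A) and node 4 (B) by series/parallel combination:
  Rs1 = R3 + R4 (series, joined only at node 2) = 6.2 + 1.2 = 7.4 Ω
  Rs2 = R5 + Rs1 (series, joined only at node 3) = 200 + 7.4 = 207.4 Ω
  Rp1 = R2 ‖ Rs2 (parallel, both between nodes 1 and 4) = 1/(1/10000 + 1/207.4) = 203.2 Ω
  Rs3 = R1 + Rp1 (series, joined only at node 1) = 6.2 + 203.2 = 209.4 Ω
R_eq = 209.4 Ω

Final answer: 209.4 Ω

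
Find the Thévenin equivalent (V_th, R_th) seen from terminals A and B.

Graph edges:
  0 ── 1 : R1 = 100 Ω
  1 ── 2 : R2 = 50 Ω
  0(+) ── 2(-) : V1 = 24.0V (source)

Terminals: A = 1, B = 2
Step 1 — V_th is the open-circuit voltage V_A - V_B (nothing connected across the terminals).
Nodal analysis, taking node 2 as the 0 V reference.
Source V1 fixes V_0 = 24 V.
KCL at each unknown node (sum of currents leaving = 0; resistances in Ω):
  Node 1: (V_1 - 24)/100 + (V_1 - 0)/50 = 0
Collecting terms: 0.03 × V_1 = 0.24  =>  V_1 = 8 V
V_th = V_1 - V_2 = 8 - 0 = 8 V
Step 2 — R_th: zero the source — replace V1 by a short circuit (node 2 merges into node 0) — and find the resistance seen between A (node 1) and B (node 0).
Reduce the network between node 1 (A) and node 0 (B) by series/parallel combination:
  Rp1 = R1 ‖ R2 (parallel, both between nodes 0 and 1) = 1/(1/100 + 1/50) = 33.33 Ω
R_th = 33.33 Ω

Final answer: V_th = 8 V, R_th = 33.33 Ω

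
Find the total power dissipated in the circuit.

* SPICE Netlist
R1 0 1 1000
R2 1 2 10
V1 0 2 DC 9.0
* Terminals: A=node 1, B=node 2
Nodal analysis, taking node 2 as the 0 V reference.
Source V1 fixes V_0 = 9 V.
KCL at each unknown node (sum of currents leaving = 0; resistances in Ω):
  Node 1: (V_1 - 9)/1000 + (V_1 - 0)/10 = 0
Collecting terms: 0.101 × V_1 = 0.009  =>  V_1 = 0.08911 V
Power in each resistor, P = (ΔV)²/R:
  P_R1 = (9 - 0.08911)²/1000 = 0.0794 W
  P_R2 = (0.08911 - 0)²/10 = 0.000794 W
P_total = P_R1 + P_R2 = 0.0802 W

Final answer: 0.0802 W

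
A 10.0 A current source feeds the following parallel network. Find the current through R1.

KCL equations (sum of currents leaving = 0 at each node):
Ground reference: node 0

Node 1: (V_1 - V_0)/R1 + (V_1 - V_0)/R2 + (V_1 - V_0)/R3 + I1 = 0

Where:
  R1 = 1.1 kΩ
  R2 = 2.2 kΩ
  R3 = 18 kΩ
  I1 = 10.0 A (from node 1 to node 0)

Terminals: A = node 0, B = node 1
All resistors sit directly between nodes 0 and 1, so they are in parallel and share one voltage V; the full source current 10 A splits among them.
1/R_par = 1/1100 + 1/2200 + 1/18000 = 0.001419 S  =>  R_par = 704.6 Ω
V = I × R_par = 10 × 704.6 = 7046 V
I_R1 = V/R1 = 7046/1100 = 6.406 A

Final answer: 6.406 A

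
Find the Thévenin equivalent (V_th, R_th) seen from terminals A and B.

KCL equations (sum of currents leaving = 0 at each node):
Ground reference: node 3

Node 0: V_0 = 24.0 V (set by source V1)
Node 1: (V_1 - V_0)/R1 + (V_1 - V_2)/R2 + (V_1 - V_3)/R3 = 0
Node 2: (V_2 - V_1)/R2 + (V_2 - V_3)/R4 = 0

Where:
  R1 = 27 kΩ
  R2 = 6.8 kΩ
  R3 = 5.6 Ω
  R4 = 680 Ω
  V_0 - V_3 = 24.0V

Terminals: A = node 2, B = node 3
Step 1 — V_th is the open-circuit voltage V_A - V_B (nothing connected across the terminals).
Nodal analysis, taking node 3 as the 0 V reference.
Source V1 fixes V_0 = 24 V.
KCL at each unknown node (sum of currents leaving = 0; resistances in Ω):
  Node 1: (V_1 - 24)/27000 + (V_1 - V_2)/6800 + (V_1 - 0)/5.6 = 0
  Node 2: (V_2 - V_1)/6800 + (V_2 - 0)/680 = 0
Collecting terms (coefficients in siemens):
  0.1788·V_1 - 0.0001471·V_2 = 0.0008889
  0.001618·V_2 - 0.0001471·V_1 = 0
Determinant D = (0.1788)(0.001618) - (-0.0001471)(-0.0001471) = 0.0002891
V_1 = [(0.0008889)(0.001618) - (-0.0001471)(0)]/D = 0.004973 V
V_2 = [(0.1788)(0) - (0.0008889)(-0.0001471)]/D = 0.0004521 V
V_th = V_2 - V_3 = 0.0004521 - 0 = 0.0004521 V
Step 2 — R_th: zero the source — replace V1 by a short circuit (node 3 merges into node 0) — and find the resistance seen between A (node 2) and B (node 0).
Reduce the network between node 2 (A) and node 0 (B) by series/parallel combination:
  Rp1 = R1 ‖ R3 (parallel, both between nodes 0 and 1) = 1/(1/27000 + 1/5.6) = 5.599 Ω
  Rs1 = R2 + Rp1 (series, joined only at node 1) = 6800 + 5.599 = 6806 Ω
  Rp2 = R4 ‖ Rs1 (parallel, both between nodes 0 and 2) = 1/(1/680 + 1/6806) = 618.2 Ω
R_th = 618.2 Ω

Final answer: V_th = 0.0004521 V, R_th = 618.2 Ω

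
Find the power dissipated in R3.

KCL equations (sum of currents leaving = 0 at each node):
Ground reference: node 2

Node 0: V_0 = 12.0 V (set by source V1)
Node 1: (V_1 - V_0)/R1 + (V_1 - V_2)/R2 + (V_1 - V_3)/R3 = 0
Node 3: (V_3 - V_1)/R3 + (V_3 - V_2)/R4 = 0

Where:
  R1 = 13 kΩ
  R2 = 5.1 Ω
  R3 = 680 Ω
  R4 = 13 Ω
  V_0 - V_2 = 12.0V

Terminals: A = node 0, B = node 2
Nodal analysis, taking node 2 as the 0 V reference.
Source V1 fixes V_0 = 12 V.
KCL at each unknown node (sum of currents leaving = 0; resistances in Ω):
  Node 1: (V_1 - 12)/13000 + (V_1 - 0)/5.1 + (V_1 - V_3)/680 = 0
  Node 3: (V_3 - V_1)/680 + (V_3 - 0)/13 = 0
Collecting terms (coefficients in siemens):
  0.1976·V_1 - 0.001471·V_3 = 0.0009231
  0.07839·V_3 - 0.001471·V_1 = 0
Determinant D = (0.1976)(0.07839) - (-0.001471)(-0.001471) = 0.01549
V_1 = [(0.0009231)(0.07839) - (-0.001471)(0)]/D = 0.004671 V
V_3 = [(0.1976)(0) - (0.0009231)(-0.001471)]/D = 0.00008763 V
I_R3 = (V_1 - V_3)/R3 = (0.004671 - 0.00008763)/680 = 0.000006741 A
P_R3 = I_R3² × R3 = (0.000006741)² × 680 = 0.0000000309 W

Final answer: 3.09e-08 W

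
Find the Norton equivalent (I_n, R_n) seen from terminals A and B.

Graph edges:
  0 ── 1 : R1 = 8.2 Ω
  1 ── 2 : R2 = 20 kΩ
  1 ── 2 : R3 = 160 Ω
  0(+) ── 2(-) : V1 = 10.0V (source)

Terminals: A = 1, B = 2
Find the Thévenin equivalent first; then I_n = V_th/R_th and R_n = R_th.
Step 1 — V_th is the open-circuit voltage V_A - V_B (nothing connected across the terminals).
Nodal analysis, taking node 2 as the 0 V reference.
Source V1 fixes V_0 = 10 V.
KCL at each unknown node (sum of currents leaving = 0; resistances in Ω):
  Node 1: (V_1 - 10)/8.2 + (V_1 - 0)/20000 + (V_1 - 0)/160 = 0
Collecting terms: 0.1283 × V_1 = 1.22  =>  V_1 = 9.509 V
V_th = V_1 - V_2 = 9.509 - 0 = 9.509 V
Step 2 — R_th: zero the source — replace V1 by a short circuit (node 2 merges into node 0) — and find the resistance seen between A (node 1) and B (node 0).
Reduce the network between node 1 (A) and node 0 (B) by series/parallel combination:
  Rp1 = R1 ‖ R2 ‖ R3 (parallel, all between nodes 0 and 1) = 1/(1/8.2 + 1/20000 + 1/160) = 7.797 Ω
R_th = 7.797 Ω
I_n = V_th/R_th = 9.509/7.797 = 1.22 A, and R_n = R_th = 7.797 Ω

Final answer: I_n = 1.22 A, R_n = 7.797 Ω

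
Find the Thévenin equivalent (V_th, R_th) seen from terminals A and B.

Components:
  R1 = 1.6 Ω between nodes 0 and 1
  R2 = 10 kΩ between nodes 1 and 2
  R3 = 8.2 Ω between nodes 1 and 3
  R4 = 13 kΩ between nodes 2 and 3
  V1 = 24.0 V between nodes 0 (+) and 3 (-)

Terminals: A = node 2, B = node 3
Step 1 — V_th is the open-circuit voltage V_A - V_B (nothing connected across the terminals).
Nodal analysis, taking node 3 as the 0 V reference.
Source V1 fixes V_0 = 24 V.
KCL at each unknown node (sum of currents leaving = 0; resistances in Ω):
  Node 1: (V_1 - 24)/1.6 + (V_1 - V_2)/10000 + (V_1 - 0)/8.2 = 0
  Node 2: (V_2 - V_1)/10000 + (V_2 - 0)/13000 = 0
Collecting terms (coefficients in siemens):
  0.7471·V_1 - 0.0001·V_2 = 15
  0.0001769·V_2 - 0.0001·V_1 = 0
Determinant D = (0.7471)(0.0001769) - (-0.0001)(-0.0001) = 0.0001322
V_1 = [(15)(0.0001769) - (-0.0001)(0)]/D = 20.08 V
V_2 = [(0.7471)(0) - (15)(-0.0001)]/D = 11.35 V
V_th = V_2 - V_3 = 11.35 - 0 = 11.35 V
Step 2 — R_th: zero the source — replace V1 by a short circuit (node 3 merges into node 0) — and find the resistance seen between A (node 2) and B (node 0).
Reduce the network between node 2 (A) and node 0 (B) by series/parallel combination:
  Rp1 = R1 ‖ R3 (parallel, both between nodes 0 and 1) = 1/(1/1.6 + 1/8.2) = 1.339 Ω
  Rs1 = R2 + Rp1 (series, joined only at node 1) = 10000 + 1.339 = 10000 Ω
  Rp2 = R4 ‖ Rs1 (parallel, both between nodes 0 and 2) = 1/(1/13000 + 1/10000) = 5653 Ω
R_th = 5.653 kΩ

Final answer: V_th = 11.35 V, R_th = 5.653 kΩ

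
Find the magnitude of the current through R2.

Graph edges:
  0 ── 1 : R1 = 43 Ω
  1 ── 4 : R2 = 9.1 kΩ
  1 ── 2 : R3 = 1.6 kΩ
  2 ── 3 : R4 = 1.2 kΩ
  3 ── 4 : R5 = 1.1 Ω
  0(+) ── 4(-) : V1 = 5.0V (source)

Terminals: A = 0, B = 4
Nodal analysis, taking node 4 as the 0 V reference.
Source V1 fixes V_0 = 5 V.
KCL at each unknown node (sum of currents leaving = 0; resistances in Ω):
  Node 1: (V_1 - 5)/43 + (V_1 - 0)/9100 + (V_1 - V_2)/1600 = 0
  Node 2: (V_2 - V_1)/1600 + (V_2 - V_3)/1200 = 0
  Node 3: (V_3 - V_2)/1200 + (V_3 - 0)/1.1 = 0
Collecting terms (coefficients in siemens):
  0.02399·V_1 - 0.000625·V_2 = 0.1163
  0.001458·V_2 - 0.000625·V_1 - 0.0008333·V_3 = 0
  0.9099·V_3 - 0.0008333·V_2 = 0
Solving these 3 simultaneous equations (Gaussian elimination) gives:
  V_1 = 4.902 V, V_2 = 2.102 V, V_3 = 0.001925 V
I_R2 = (V_1 - V_4)/R2 = (4.902 - 0)/9100 = 0.0005386 A
|I_R2| = 0.0005386 A

Final answer: |I_R2| = 0.0005386 A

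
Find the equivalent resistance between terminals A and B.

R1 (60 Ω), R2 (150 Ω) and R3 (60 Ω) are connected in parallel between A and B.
Reduce the network between node 0 (A) and node 1 (B) by series/parallel combination:
  Rp1 = R1 ‖ R2 ‖ R3 (parallel, all between nodes 0 and 1) = 1/(1/60 + 1/150 + 1/60) = 25 Ω
R_eq = 25 Ω

Final answer: 25 Ω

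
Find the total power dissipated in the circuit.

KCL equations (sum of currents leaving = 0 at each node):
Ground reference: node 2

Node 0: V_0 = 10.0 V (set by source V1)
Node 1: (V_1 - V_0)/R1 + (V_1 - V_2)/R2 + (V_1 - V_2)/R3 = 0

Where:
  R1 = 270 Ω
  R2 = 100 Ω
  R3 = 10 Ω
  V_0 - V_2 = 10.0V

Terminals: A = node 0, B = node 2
Nodal analysis, taking node 2 as the 0 V reference.
Source V1 fixes V_0 = 10 V.
KCL at each unknown node (sum of currents leaving = 0; resistances in Ω):
  Node 1: (V_1 - 10)/270 + (V_1 - 0)/100 + (V_1 - 0)/10 = 0
Collecting terms: 0.1137 × V_1 = 0.03704  =>  V_1 = 0.3257 V
Power in each resistor, P = (ΔV)²/R:
  P_R1 = (10 - 0.3257)²/270 = 0.3466 W
  P_R2 = (0.3257 - 0)²/100 = 0.001061 W
  P_R3 = (0.3257 - 0)²/10 = 0.01061 W
P_total = P_R1 + P_R2 + P_R3 = 0.3583 W

Final answer: 0.3583 W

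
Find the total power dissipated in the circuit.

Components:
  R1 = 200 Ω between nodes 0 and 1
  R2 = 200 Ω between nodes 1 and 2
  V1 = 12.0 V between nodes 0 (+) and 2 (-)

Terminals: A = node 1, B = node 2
Nodal analysis, taking node 2 as the 0 V reference.
Source V1 fixes V_0 = 12 V.
KCL at each unknown node (sum of currents leaving = 0; resistances in Ω):
  Node 1: (V_1 - 12)/200 + (V_1 - 0)/200 = 0
Collecting terms: 0.01 × V_1 = 0.06  =>  V_1 = 6 V
Power in each resistor, P = (ΔV)²/R:
  P_R1 = (12 - 6)²/200 = 0.18 W
  P_R2 = (6 - 0)²/200 = 0.18 W
P_total = P_R1 + P_R2 = 0.36 W

Final answer: 0.36 W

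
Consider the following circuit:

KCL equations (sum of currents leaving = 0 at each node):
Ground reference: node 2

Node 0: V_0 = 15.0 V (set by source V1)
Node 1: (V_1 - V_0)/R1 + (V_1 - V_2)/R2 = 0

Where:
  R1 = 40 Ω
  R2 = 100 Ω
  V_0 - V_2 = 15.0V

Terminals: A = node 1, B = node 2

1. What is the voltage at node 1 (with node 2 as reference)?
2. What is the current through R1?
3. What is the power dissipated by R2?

Nodal analysis, taking node 2 as the 0 V reference.
Source V1 fixes V_0 = 15 V.
KCL at each unknown node (sum of currents leaving = 0; resistances in Ω):
  Node 1: (V_1 - 15)/40 + (V_1 - 0)/100 = 0
Collecting terms: 0.035 × V_1 = 0.375  =>  V_1 = 10.71 V
Part 1:
  Read off the nodal solution: V_1 = 10.71 V
Part 2:
  I_R1 = (V_0 - V_1)/R1 = (15 - 10.71)/40 = 0.1071 A
  Magnitude: I_R1 = 0.1071 A
Part 3:
  I_R2 = (V_1 - V_2)/R2 = (10.71 - 0)/100 = 0.1071 A
  P_R2 = I_R2² × R2 = (0.1071)² × 100 = 1.148 W

Final answers:
1. V_1 = 10.71 V
2. I_R1 = 0.1071 A
3. P_R2 = 1.148 W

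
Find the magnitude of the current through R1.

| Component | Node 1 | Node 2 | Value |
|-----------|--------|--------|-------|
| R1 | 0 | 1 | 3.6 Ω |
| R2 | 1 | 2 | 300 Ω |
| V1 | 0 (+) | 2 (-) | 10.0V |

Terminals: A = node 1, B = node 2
Nodal analysis, taking node 2 as the 0 V reference.
Source V1 fixes V_0 = 10 V.
KCL at each unknown node (sum of currents leaving = 0; resistances in Ω):
  Node 1: (V_1 - 10)/3.6 + (V_1 - 0)/300 = 0
Collecting terms: 0.2811 × V_1 = 2.778  =>  V_1 = 9.881 V
I_R1 = (V_0 - V_1)/R1 = (10 - 9.881)/3.6 = 0.03294 A
|I_R1| = 0.03294 A

Final answer: |I_R1| = 0.03294 A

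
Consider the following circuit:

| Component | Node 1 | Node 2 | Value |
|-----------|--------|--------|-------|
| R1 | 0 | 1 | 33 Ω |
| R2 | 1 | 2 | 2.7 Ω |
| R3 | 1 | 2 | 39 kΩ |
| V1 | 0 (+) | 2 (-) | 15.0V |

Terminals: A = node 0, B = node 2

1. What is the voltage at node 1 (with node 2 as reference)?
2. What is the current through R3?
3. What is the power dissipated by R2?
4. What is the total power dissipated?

Nodal analysis, taking node 2 as the 0 V reference.
Source V1 fixes V_0 = 15 V.
KCL at each unknown node (sum of currents leaving = 0; resistances in Ω):
  Node 1: (V_1 - 15)/33 + (V_1 - 0)/2.7 + (V_1 - 0)/39000 = 0
Collecting terms: 0.4007 × V_1 = 0.4545  =>  V_1 = 1.134 V
Part 1:
  Read off the nodal solution: V_1 = 1.134 V
Part 2:
  I_R3 = (V_1 - V_2)/R3 = (1.134 - 0)/39000 = 0.00002909 A
  Magnitude: I_R3 = 0.00002909 A
Part 3:
  I_R2 = (V_1 - V_2)/R2 = (1.134 - 0)/2.7 = 0.4201 A
  P_R2 = I_R2² × R2 = (0.4201)² × 2.7 = 0.4766 W
Part 4:
  Power in each resistor, P = (ΔV)²/R:
    P_R1 = (15 - 1.134)²/33 = 5.826 W
    P_R2 = (1.134 - 0)²/2.7 = 0.4766 W
    P_R3 = (1.134 - 0)²/39000 = 0.000033 W
  P_total = P_R1 + P_R2 + P_R3 = 6.303 W

Final answers:
1. V_1 = 1.134 V
2. I_R3 = 2.909e-05 A
3. P_R2 = 0.4766 W
4. P_total = 6.303 W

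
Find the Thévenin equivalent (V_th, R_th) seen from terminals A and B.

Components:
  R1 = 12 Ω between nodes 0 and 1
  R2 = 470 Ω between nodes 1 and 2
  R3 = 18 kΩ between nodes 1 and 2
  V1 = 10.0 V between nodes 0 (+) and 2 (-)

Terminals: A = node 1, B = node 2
Step 1 — V_th is the open-circuit voltage V_A - V_B (nothing connected across the terminals).
Nodal analysis, taking node 2 as the 0 V reference.
Source V1 fixes V_0 = 10 V.
KCL at each unknown node (sum of currents leaving = 0; resistances in Ω):
  Node 1: (V_1 - 10)/12 + (V_1 - 0)/470 + (V_1 - 0)/18000 = 0
Collecting terms: 0.08552 × V_1 = 0.8333  =>  V_1 = 9.745 V
V_th = V_1 - V_2 = 9.745 - 0 = 9.745 V
Step 2 — R_th: zero the source — replace V1 by a short circuit (node 2 merges into node 0) — and find the resistance seen between A (node 1) and B (node 0).
Reduce the network between node 1 (A) and node 0 (B) by series/parallel combination:
  Rp1 = R1 ‖ R2 ‖ R3 (parallel, all between nodes 0 and 1) = 1/(1/12 + 1/470 + 1/18000) = 11.69 Ω
R_th = 11.69 Ω

Final answer: V_th = 9.745 V, R_th = 11.69 Ω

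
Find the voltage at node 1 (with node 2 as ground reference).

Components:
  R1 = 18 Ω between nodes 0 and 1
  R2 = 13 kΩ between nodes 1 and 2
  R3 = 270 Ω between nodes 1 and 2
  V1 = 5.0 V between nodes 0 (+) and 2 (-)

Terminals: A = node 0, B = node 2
Nodal analysis, taking node 2 as the 0 V reference.
Source V1 fixes V_0 = 5 V.
KCL at each unknown node (sum of currents leaving = 0; resistances in Ω):
  Node 1: (V_1 - 5)/18 + (V_1 - 0)/13000 + (V_1 - 0)/270 = 0
Collecting terms: 0.05934 × V_1 = 0.2778  =>  V_1 = 4.681 V
The requested potential is V_1 = 4.681 V.

Final answer: V_1 = 4.681 V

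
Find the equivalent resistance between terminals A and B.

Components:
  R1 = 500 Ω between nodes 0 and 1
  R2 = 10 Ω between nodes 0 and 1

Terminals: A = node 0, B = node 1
Reduce the network between node 0 (A) and node 1 (B) by series/parallel combination:
  Rp1 = R1 ‖ R2 (parallel, both between nodes 0 and 1) = 1/(1/500 + 1/10) = 9.804 Ω
R_eq = 9.804 Ω

Final answer: 9.804 Ω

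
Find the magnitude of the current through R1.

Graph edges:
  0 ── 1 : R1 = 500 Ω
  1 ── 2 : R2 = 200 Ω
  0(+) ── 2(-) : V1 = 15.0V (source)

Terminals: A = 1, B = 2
Nodal analysis, taking node 2 as the 0 V reference.
Source V1 fixes V_0 = 15 V.
KCL at each unknown node (sum of currents leaving = 0; resistances in Ω):
  Node 1: (V_1 - 15)/500 + (V_1 - 0)/200 = 0
Collecting terms: 0.007 × V_1 = 0.03  =>  V_1 = 4.286 V
I_R1 = (V_0 - V_1)/R1 = (15 - 4.286)/500 = 0.02143 A
|I_R1| = 0.02143 A

Final answer: |I_R1| = 0.02143 A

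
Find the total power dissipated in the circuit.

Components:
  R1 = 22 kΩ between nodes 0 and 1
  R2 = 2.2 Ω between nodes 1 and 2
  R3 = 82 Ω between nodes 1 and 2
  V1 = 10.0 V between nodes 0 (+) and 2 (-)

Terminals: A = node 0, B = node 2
Nodal analysis, taking node 2 as the 0 V reference.
Source V1 fixes V_0 = 10 V.
KCL at each unknown node (sum of currents leaving = 0; resistances in Ω):
  Node 1: (V_1 - 10)/22000 + (V_1 - 0)/2.2 + (V_1 - 0)/82 = 0
Collecting terms: 0.4668 × V_1 = 0.0004545  =>  V_1 = 0.0009738 V
Power in each resistor, P = (ΔV)²/R:
  P_R1 = (10 - 0.0009738)²/22000 = 0.004545 W
  P_R2 = (0.0009738 - 0)²/2.2 = 0.000000431 W
  P_R3 = (0.0009738 - 0)²/82 = 0.00000001156 W
P_total = P_R1 + P_R2 + P_R3 = 0.004545 W

Final answer: 0.004545 W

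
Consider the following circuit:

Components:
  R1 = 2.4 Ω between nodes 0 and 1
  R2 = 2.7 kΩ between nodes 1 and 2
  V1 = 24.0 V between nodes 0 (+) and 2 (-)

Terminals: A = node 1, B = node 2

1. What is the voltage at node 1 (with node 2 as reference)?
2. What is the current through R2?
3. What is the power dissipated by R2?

Nodal analysis, taking node 2 as the 0 V reference.
Source V1 fixes V_0 = 24 V.
KCL at each unknown node (sum of currents leaving = 0; resistances in Ω):
  Node 1: (V_1 - 24)/2.4 + (V_1 - 0)/2700 = 0
Collecting terms: 0.417 × V_1 = 10  =>  V_1 = 23.98 V
Part 1:
  Read off the nodal solution: V_1 = 23.98 V
Part 2:
  I_R2 = (V_1 - V_2)/R2 = (23.98 - 0)/2700 = 0.008881 A
  Magnitude: I_R2 = 0.008881 A
Part 3:
  I_R2 = (V_1 - V_2)/R2 = (23.98 - 0)/2700 = 0.008881 A
  P_R2 = I_R2² × R2 = (0.008881)² × 2700 = 0.213 W

Final answers:
1. V_1 = 23.98 V
2. I_R2 = 0.008881 A
3. P_R2 = 0.213 W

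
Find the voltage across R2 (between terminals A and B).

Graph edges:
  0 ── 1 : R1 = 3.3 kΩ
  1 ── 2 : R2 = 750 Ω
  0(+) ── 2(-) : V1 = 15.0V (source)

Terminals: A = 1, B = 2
R1 and R2 are in series across V1 (node 0 → node 1 → node 2), and the output A–B is taken across R2, so this is a voltage divider.
Series current: I = V1/(R1 + R2) = 15/(3300 + 750) = 15/4050 = 0.003704 A
V_R2 = I × R2 = V1 × R2/(R1 + R2) = 15 × 750/4050 = 2.778 V

Final answer: 2.778 V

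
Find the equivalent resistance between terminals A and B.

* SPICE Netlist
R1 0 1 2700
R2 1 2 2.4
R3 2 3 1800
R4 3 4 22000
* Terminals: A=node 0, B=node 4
Reduce the network between node 0 (A) and node 4 (B) by series/parallel combination:
  Rs1 = R1 + R2 (series, joined only at node 1) = 2700 + 2.4 = 2702 Ω
  Rs2 = R3 + Rs1 (series, joined only at node 2) = 1800 + 2702 = 4502 Ω
  Rs3 = R4 + Rs2 (series, joined only at node 3) = 22000 + 4502 = 26500 Ω
R_eq = 26.5 kΩ

Final answer: 26.5 kΩ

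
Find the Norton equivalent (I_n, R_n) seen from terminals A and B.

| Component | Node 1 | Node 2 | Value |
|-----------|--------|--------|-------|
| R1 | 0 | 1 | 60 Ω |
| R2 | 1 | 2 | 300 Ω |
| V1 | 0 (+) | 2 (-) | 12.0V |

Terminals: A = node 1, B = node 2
Find the Thévenin equivalent first; then I_n = V_th/R_th and R_n = R_th.
Step 1 — V_th is the open-circuit voltage V_A - V_B (nothing connected across the terminals).
Nodal analysis, taking node 2 as the 0 V reference.
Source V1 fixes V_0 = 12 V.
KCL at each unknown node (sum of currents leaving = 0; resistances in Ω):
  Node 1: (V_1 - 12)/60 + (V_1 - 0)/300 = 0
Collecting terms: 0.02 × V_1 = 0.2  =>  V_1 = 10 V
V_th = V_1 - V_2 = 10 - 0 = 10 V
Step 2 — R_th: zero the source — replace V1 by a short circuit (node 2 merges into node 0) — and find the resistance seen between A (node 1) and B (node 0).
Reduce the network between node 1 (A) and node 0 (B) by series/parallel combination:
  Rp1 = R1 ‖ R2 (parallel, both between nodes 0 and 1) = 1/(1/60 + 1/300) = 50 Ω
R_th = 50 Ω
I_n = V_th/R_th = 10/50 = 0.2 A, and R_n = R_th = 50 Ω

Final answer: I_n = 0.2 A, R_n = 50 Ω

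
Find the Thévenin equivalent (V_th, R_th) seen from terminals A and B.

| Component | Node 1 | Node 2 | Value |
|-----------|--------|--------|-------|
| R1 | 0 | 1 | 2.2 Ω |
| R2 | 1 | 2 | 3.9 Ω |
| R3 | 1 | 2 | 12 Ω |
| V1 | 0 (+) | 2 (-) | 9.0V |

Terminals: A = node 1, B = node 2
Step 1 — V_th is the open-circuit voltage V_A - V_B (nothing connected across the terminals).
Nodal analysis, taking node 2 as the 0 V reference.
Source V1 fixes V_0 = 9 V.
KCL at each unknown node (sum of currents leaving = 0; resistances in Ω):
  Node 1: (V_1 - 9)/2.2 + (V_1 - 0)/3.9 + (V_1 - 0)/12 = 0
Collecting terms: 0.7943 × V_1 = 4.091  =>  V_1 = 5.15 V
V_th = V_1 - V_2 = 5.15 - 0 = 5.15 V
Step 2 — R_th: zero the source — replace V1 by a short circuit (node 2 merges into node 0) — and find the resistance seen between A (node 1) and B (node 0).
Reduce the network between node 1 (A) and node 0 (B) by series/parallel combination:
  Rp1 = R1 ‖ R2 ‖ R3 (parallel, all between nodes 0 and 1) = 1/(1/2.2 + 1/3.9 + 1/12) = 1.259 Ω
R_th = 1.259 Ω

Final answer: V_th = 5.15 V, R_th = 1.259 Ω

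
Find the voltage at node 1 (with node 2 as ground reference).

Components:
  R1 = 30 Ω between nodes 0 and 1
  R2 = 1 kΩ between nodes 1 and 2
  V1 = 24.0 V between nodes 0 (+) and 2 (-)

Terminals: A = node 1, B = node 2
Nodal analysis, taking node 2 as the 0 V reference.
Source V1 fixes V_0 = 24 V.
KCL at each unknown node (sum of currents leaving = 0; resistances in Ω):
  Node 1: (V_1 - 24)/30 + (V_1 - 0)/1000 = 0
Collecting terms: 0.03433 × V_1 = 0.8  =>  V_1 = 23.3 V
The requested potential is V_1 = 23.3 V.

Final answer: V_1 = 23.3 V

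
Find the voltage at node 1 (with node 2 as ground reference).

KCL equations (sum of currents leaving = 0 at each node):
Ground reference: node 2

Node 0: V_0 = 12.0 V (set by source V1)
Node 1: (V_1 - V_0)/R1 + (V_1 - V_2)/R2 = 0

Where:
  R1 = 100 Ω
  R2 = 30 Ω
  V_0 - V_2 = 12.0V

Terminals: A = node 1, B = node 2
Nodal analysis, taking node 2 as the 0 V reference.
Source V1 fixes V_0 = 12 V.
KCL at each unknown node (sum of currents leaving = 0; resistances in Ω):
  Node 1: (V_1 - 12)/100 + (V_1 - 0)/30 = 0
Collecting terms: 0.04333 × V_1 = 0.12  =>  V_1 = 2.769 V
The requested potential is V_1 = 2.769 V.

Final answer: V_1 = 2.769 V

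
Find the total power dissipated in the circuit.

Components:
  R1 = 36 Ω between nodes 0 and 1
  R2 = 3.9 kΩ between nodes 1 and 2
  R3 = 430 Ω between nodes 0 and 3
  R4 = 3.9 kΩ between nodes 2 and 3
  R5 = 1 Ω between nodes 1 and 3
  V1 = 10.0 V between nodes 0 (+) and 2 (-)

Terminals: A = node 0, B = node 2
Nodal analysis, taking node 2 as the 0 V reference.
Source V1 fixes V_0 = 10 V.
KCL at each unknown node (sum of currents leaving = 0; resistances in Ω):
  Node 1: (V_1 - 10)/36 + (V_1 - 0)/3900 + (V_1 - V_3)/1 = 0
  Node 3: (V_3 - 10)/430 + (V_3 - 0)/3900 + (V_3 - V_1)/1 = 0
Collecting terms (coefficients in siemens):
  1.028·V_1 - 1·V_3 = 0.2778
  1.003·V_3 - 1·V_1 = 0.02326
Determinant D = (1.028)(1.003) - (-1)(-1) = 0.03069
V_1 = [(0.2778)(1.003) - (-1)(0.02326)]/D = 9.833 V
V_3 = [(1.028)(0.02326) - (0.2778)(-1)]/D = 9.831 V
Power in each resistor, P = (ΔV)²/R:
  P_R1 = (10 - 9.833)²/36 = 0.0007777 W
  P_R2 = (9.833 - 0)²/3900 = 0.02479 W
  P_R3 = (10 - 9.831)²/430 = 0.00006677 W
  P_R4 = (0 - 9.831)²/3900 = 0.02478 W
  P_R5 = (9.833 - 9.831)²/1 = 0.000004522 W
P_total = P_R1 + P_R2 + P_R3 + P_R4 + P_R5 = 0.05042 W

Final answer: 0.05042 W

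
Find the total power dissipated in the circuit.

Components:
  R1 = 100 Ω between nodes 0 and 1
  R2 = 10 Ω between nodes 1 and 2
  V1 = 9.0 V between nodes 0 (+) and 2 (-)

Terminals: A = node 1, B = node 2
Nodal analysis, taking node 2 as the 0 V reference.
Source V1 fixes V_0 = 9 V.
KCL at each unknown node (sum of currents leaving = 0; resistances in Ω):
  Node 1: (V_1 - 9)/100 + (V_1 - 0)/10 = 0
Collecting terms: 0.11 × V_1 = 0.09  =>  V_1 = 0.8182 V
Power in each resistor, P = (ΔV)²/R:
  P_R1 = (9 - 0.8182)²/100 = 0.6694 W
  P_R2 = (0.8182 - 0)²/10 = 0.06694 W
P_total = P_R1 + P_R2 = 0.7364 W

Final answer: 0.7364 W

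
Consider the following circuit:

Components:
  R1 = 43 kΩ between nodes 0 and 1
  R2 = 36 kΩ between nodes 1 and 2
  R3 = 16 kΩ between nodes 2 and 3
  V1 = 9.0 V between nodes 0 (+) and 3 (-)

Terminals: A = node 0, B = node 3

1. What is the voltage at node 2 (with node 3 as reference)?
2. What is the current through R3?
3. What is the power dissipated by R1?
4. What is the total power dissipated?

Nodal analysis, taking node 3 as the 0 V reference.
Source V1 fixes V_0 = 9 V.
KCL at each unknown node (sum of currents leaving = 0; resistances in Ω):
  Node 1: (V_1 - 9)/43000 + (V_1 - V_2)/36000 = 0
  Node 2: (V_2 - V_1)/36000 + (V_2 - 0)/16000 = 0
Collecting terms (coefficients in siemens):
  0.00005103·V_1 - 0.00002778·V_2 = 0.0002093
  0.00009028·V_2 - 0.00002778·V_1 = 0
Determinant D = (0.00005103)(0.00009028) - (-0.00002778)(-0.00002778) = 0.000000003836
V_1 = [(0.0002093)(0.00009028) - (-0.00002778)(0)]/D = 4.926 V
V_2 = [(0.00005103)(0) - (0.0002093)(-0.00002778)]/D = 1.516 V
Part 1:
  Read off the nodal solution: V_2 = 1.516 V
Part 2:
  I_R3 = (V_2 - V_3)/R3 = (1.516 - 0)/16000 = 0.00009474 A
  Magnitude: I_R3 = 0.00009474 A
Part 3:
  I_R1 = (V_0 - V_1)/R1 = (9 - 4.926)/43000 = 0.00009474 A
  P_R1 = I_R1² × R1 = (0.00009474)² × 43000 = 0.0003859 W
Part 4:
  Power in each resistor, P = (ΔV)²/R:
    P_R1 = (9 - 4.926)²/43000 = 0.0003859 W
    P_R2 = (4.926 - 1.516)²/36000 = 0.0003231 W
    P_R3 = (1.516 - 0)²/16000 = 0.0001436 W
  P_total = P_R1 + P_R2 + P_R3 = 0.0008526 W

Final answers:
1. V_2 = 1.516 V
2. I_R3 = 9.474e-05 A
3. P_R1 = 0.0003859 W
4. P_total = 0.0008526 W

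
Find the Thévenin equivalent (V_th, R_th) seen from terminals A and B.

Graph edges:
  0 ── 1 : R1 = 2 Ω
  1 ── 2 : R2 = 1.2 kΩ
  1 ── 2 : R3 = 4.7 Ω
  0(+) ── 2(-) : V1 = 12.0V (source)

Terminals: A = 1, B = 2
Step 1 — V_th is the open-circuit voltage V_A - V_B (nothing connected across the terminals).
Nodal analysis, taking node 2 as the 0 V reference.
Source V1 fixes V_0 = 12 V.
KCL at each unknown node (sum of currents leaving = 0; resistances in Ω):
  Node 1: (V_1 - 12)/2 + (V_1 - 0)/1200 + (V_1 - 0)/4.7 = 0
Collecting terms: 0.7136 × V_1 = 6  =>  V_1 = 8.408 V
V_th = V_1 - V_2 = 8.408 - 0 = 8.408 V
Step 2 — R_th: zero the source — replace V1 by a short circuit (node 2 merges into node 0) — and find the resistance seen between A (node 1) and B (node 0).
Reduce the network between node 1 (A) and node 0 (B) by series/parallel combination:
  Rp1 = R1 ‖ R2 ‖ R3 (parallel, all between nodes 0 and 1) = 1/(1/2 + 1/1200 + 1/4.7) = 1.401 Ω
R_th = 1.401 Ω

Final answer: V_th = 8.408 V, R_th = 1.401 Ω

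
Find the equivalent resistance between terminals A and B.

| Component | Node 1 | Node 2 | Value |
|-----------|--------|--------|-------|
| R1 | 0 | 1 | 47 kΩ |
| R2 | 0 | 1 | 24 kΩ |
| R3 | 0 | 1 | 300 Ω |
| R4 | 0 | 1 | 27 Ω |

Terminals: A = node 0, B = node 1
Reduce the network between node 0 (A) and node 1 (B) by series/parallel combination:
  Rp1 = R1 ‖ R2 ‖ R3 ‖ R4 (parallel, all between nodes 0 and 1) = 1/(1/47000 + 1/24000 + 1/300 + 1/27) = 24.73 Ω
R_eq = 24.73 Ω

Final answer: 24.73 Ω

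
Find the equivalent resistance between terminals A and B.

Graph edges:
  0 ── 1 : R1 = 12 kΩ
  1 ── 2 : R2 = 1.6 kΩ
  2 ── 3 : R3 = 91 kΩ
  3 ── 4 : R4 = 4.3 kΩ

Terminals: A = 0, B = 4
Reduce the network between node 0 (A) and node 4 (B) by series/parallel combination:
  Rs1 = R1 + R2 (series, joined only at node 1) = 12000 + 1600 = 13600 Ω
  Rs2 = R3 + Rs1 (series, joined only at node 2) = 91000 + 13600 = 104600 Ω
  Rs3 = R4 + Rs2 (series, joined only at node 3) = 4300 + 104600 = 108900 Ω
R_eq = 108.9 kΩ

Final answer: 108.9 kΩ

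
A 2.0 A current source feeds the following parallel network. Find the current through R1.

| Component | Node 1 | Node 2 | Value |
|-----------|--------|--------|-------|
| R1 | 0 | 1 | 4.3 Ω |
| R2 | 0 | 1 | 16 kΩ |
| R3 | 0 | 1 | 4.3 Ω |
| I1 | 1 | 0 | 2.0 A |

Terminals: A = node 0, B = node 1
All resistors sit directly between nodes 0 and 1, so they are in parallel and share one voltage V; the full source current 2 A splits among them.
1/R_par = 1/4.3 + 1/16000 + 1/4.3 = 0.4652 S  =>  R_par = 2.15 Ω
V = I × R_par = 2 × 2.15 = 4.299 V
I_R1 = V/R1 = 4.299/4.3 = 0.9999 A

Final answer: 0.9999 A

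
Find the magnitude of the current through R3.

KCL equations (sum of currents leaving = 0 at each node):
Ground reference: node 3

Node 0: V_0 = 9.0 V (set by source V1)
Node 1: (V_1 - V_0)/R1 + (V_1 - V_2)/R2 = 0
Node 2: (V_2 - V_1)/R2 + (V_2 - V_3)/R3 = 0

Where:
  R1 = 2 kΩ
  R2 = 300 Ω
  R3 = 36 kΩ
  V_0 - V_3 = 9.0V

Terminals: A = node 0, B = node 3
Nodal analysis, taking node 3 as the 0 V reference.
Source V1 fixes V_0 = 9 V.
KCL at each unknown node (sum of currents leaving = 0; resistances in Ω):
  Node 1: (V_1 - 9)/2000 + (V_1 - V_2)/300 = 0
  Node 2: (V_2 - V_1)/300 + (V_2 - 0)/36000 = 0
Collecting terms (coefficients in siemens):
  0.003833·V_1 - 0.003333·V_2 = 0.0045
  0.003361·V_2 - 0.003333·V_1 = 0
Determinant D = (0.003833)(0.003361) - (-0.003333)(-0.003333) = 0.000001773
V_1 = [(0.0045)(0.003361) - (-0.003333)(0)]/D = 8.53 V
V_2 = [(0.003833)(0) - (0.0045)(-0.003333)]/D = 8.46 V
I_R3 = (V_2 - V_3)/R3 = (8.46 - 0)/36000 = 0.000235 A
|I_R3| = 0.000235 A

Final answer: |I_R3| = 0.000235 A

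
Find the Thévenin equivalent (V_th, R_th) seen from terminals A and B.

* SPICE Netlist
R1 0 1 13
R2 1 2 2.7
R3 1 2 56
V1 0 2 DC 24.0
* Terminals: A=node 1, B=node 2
Step 1 — V_th is the open-circuit voltage V_A - V_B (nothing connected across the terminals).
Nodal analysis, taking node 2 as the 0 V reference.
Source V1 fixes V_0 = 24 V.
KCL at each unknown node (sum of currents leaving = 0; resistances in Ω):
  Node 1: (V_1 - 24)/13 + (V_1 - 0)/2.7 + (V_1 - 0)/56 = 0
Collecting terms: 0.4652 × V_1 = 1.846  =>  V_1 = 3.969 V
V_th = V_1 - V_2 = 3.969 - 0 = 3.969 V
Step 2 — R_th: zero the source — replace V1 by a short circuit (node 2 merges into node 0) — and find the resistance seen between A (node 1) and B (node 0).
Reduce the network between node 1 (A) and node 0 (B) by series/parallel combination:
  Rp1 = R1 ‖ R2 ‖ R3 (parallel, all between nodes 0 and 1) = 1/(1/13 + 1/2.7 + 1/56) = 2.15 Ω
R_th = 2.15 Ω

Final answer: V_th = 3.969 V, R_th = 2.15 Ω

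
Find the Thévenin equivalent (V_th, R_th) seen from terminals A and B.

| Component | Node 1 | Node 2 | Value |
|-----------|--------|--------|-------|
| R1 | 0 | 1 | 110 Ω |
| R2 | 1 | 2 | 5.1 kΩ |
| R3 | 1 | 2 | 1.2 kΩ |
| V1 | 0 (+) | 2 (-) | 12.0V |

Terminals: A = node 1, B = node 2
Step 1 — V_th is the open-circuit voltage V_A - V_B (nothing connected across the terminals).
Nodal analysis, taking node 2 as the 0 V reference.
Source V1 fixes V_0 = 12 V.
KCL at each unknown node (sum of currents leaving = 0; resistances in Ω):
  Node 1: (V_1 - 12)/110 + (V_1 - 0)/5100 + (V_1 - 0)/1200 = 0
Collecting terms: 0.01012 × V_1 = 0.1091  =>  V_1 = 10.78 V
V_th = V_1 - V_2 = 10.78 - 0 = 10.78 V
Step 2 — R_th: zero the source — replace V1 by a short circuit (node 2 merges into node 0) — and find the resistance seen between A (node 1) and B (node 0).
Reduce the network between node 1 (A) and node 0 (B) by series/parallel combination:
  Rp1 = R1 ‖ R2 ‖ R3 (parallel, all between nodes 0 and 1) = 1/(1/110 + 1/5100 + 1/1200) = 98.81 Ω
R_th = 98.81 Ω

Final answer: V_th = 10.78 V, R_th = 98.81 Ω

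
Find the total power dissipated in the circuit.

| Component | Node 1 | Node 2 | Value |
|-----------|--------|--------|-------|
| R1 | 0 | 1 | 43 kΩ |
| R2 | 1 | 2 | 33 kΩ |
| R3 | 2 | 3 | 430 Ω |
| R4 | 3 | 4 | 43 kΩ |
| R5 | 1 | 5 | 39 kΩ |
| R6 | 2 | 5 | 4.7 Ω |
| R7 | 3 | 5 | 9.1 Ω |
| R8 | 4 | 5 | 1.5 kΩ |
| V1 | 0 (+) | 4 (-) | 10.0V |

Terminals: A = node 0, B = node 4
Nodal analysis, taking node 4 as the 0 V reference.
Source V1 fixes V_0 = 10 V.
KCL at each unknown node (sum of currents leaving = 0; resistances in Ω):
  Node 1: (V_1 - 10)/43000 + (V_1 - V_2)/33000 + (V_1 - V_5)/39000 = 0
  Node 2: (V_2 - V_1)/33000 + (V_2 - V_3)/430 + (V_2 - V_5)/4.7 = 0
  Node 3: (V_3 - V_2)/430 + (V_3 - 0)/43000 + (V_3 - V_5)/9.1 = 0
  Node 5: (V_5 - V_1)/39000 + (V_5 - V_2)/4.7 + (V_5 - V_3)/9.1 + (V_5 - 0)/1500 = 0
Collecting terms (coefficients in siemens):
  0.0000792·V_1 - 0.0000303·V_2 - 0.00002564·V_5 = 0.0002326
  0.2151·V_2 - 0.0000303·V_1 - 0.002326·V_3 - 0.2128·V_5 = 0
  0.1122·V_3 - 0.002326·V_2 - 0.1099·V_5 = 0
  0.3233·V_5 - 0.00002564·V_1 - 0.2128·V_2 - 0.1099·V_3 = 0
Solving these 4 simultaneous equations (Gaussian elimination) gives:
  V_1 = 3.101 V, V_2 = 0.233 V, V_3 = 0.2325 V, V_5 = 0.2326 V
Power in each resistor, P = (ΔV)²/R:
  P_R1 = (10 - 3.101)²/43000 = 0.001107 W
  P_R2 = (3.101 - 0.233)²/33000 = 0.0002492 W
  P_R3 = (0.233 - 0.2325)²/430 = 0.0000000004573 W
  P_R4 = (0.2325 - 0)²/43000 = 0.000001257 W
  P_R5 = (3.101 - 0.2326)²/39000 = 0.0002109 W
  P_R6 = (0.233 - 0.2326)²/4.7 = 0.00000003466 W
  P_R7 = (0.2325 - 0.2326)²/9.1 = 0.0000000001743 W
  P_R8 = (0 - 0.2326)²/1500 = 0.00003606 W
P_total = P_R1 + P_R2 + P_R3 + P_R4 + P_R5 + P_R6 + P_R7 + P_R8 = 0.001604 W

Final answer: 0.001604 W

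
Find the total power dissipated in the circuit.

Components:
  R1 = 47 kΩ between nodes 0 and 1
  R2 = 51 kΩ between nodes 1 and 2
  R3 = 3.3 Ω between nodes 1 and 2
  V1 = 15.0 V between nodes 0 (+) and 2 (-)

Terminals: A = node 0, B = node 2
Nodal analysis, taking node 2 as the 0 V reference.
Source V1 fixes V_0 = 15 V.
KCL at each unknown node (sum of currents leaving = 0; resistances in Ω):
  Node 1: (V_1 - 15)/47000 + (V_1 - 0)/51000 + (V_1 - 0)/3.3 = 0
Collecting terms: 0.3031 × V_1 = 0.0003191  =>  V_1 = 0.001053 V
Power in each resistor, P = (ΔV)²/R:
  P_R1 = (15 - 0.001053)²/47000 = 0.004787 W
  P_R2 = (0.001053 - 0)²/51000 = 0.00000000002174 W
  P_R3 = (0.001053 - 0)²/3.3 = 0.000000336 W
P_total = P_R1 + P_R2 + P_R3 = 0.004787 W

Final answer: 0.004787 W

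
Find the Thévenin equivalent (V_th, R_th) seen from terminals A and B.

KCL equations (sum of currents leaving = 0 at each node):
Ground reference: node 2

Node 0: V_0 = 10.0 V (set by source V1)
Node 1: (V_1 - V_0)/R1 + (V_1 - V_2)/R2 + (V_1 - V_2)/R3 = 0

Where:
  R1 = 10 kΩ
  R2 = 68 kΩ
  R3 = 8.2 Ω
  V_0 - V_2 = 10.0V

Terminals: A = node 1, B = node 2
Step 1 — V_th is the open-circuit voltage V_A - V_B (nothing connected across the terminals).
Nodal analysis, taking node 2 as the 0 V reference.
Source V1 fixes V_0 = 10 V.
KCL at each unknown node (sum of currents leaving = 0; resistances in Ω):
  Node 1: (V_1 - 10)/10000 + (V_1 - 0)/68000 + (V_1 - 0)/8.2 = 0
Collecting terms: 0.1221 × V_1 = 0.001  =>  V_1 = 0.008192 V
V_th = V_1 - V_2 = 0.008192 - 0 = 0.008192 V
Step 2 — R_th: zero the source — replace V1 by a short circuit (node 2 merges into node 0) — and find the resistance seen between A (node 1) and B (node 0).
Reduce the network between node 1 (A) and node 0 (B) by series/parallel combination:
  Rp1 = R1 ‖ R2 ‖ R3 (parallel, all between nodes 0 and 1) = 1/(1/10000 + 1/68000 + 1/8.2) = 8.192 Ω
R_th = 8.192 Ω

Final answer: V_th = 0.008192 V, R_th = 8.192 Ω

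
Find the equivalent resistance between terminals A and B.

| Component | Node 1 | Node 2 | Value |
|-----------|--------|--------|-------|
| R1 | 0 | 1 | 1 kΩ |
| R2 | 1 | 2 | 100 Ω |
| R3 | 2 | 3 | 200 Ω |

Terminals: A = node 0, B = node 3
Reduce the network between node 0 (A) and node 3 (B) by series/parallel combination:
  Rs1 = R1 + R2 (series, joined only at node 1) = 1000 + 100 = 1100 Ω
  Rs2 = R3 + Rs1 (series, joined only at node 2) = 200 + 1100 = 1300 Ω
R_eq = 1.3 kΩ

Final answer: 1.3 kΩ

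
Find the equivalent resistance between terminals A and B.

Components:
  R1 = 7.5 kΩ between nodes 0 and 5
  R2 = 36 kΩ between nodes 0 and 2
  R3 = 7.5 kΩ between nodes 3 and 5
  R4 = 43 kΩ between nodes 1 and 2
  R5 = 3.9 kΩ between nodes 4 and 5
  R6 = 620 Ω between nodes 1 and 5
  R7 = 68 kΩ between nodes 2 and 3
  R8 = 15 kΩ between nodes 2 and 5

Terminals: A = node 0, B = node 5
Reduce the network between node 0 (A) and node 5 (B) by series/parallel combination:
  Rs1 = R4 + R6 (series, joined only at node 1) = 43000 + 620 = 43620 Ω
  Rp1 = R8 ‖ Rs1 (parallel, both between nodes 2 and 5) = 1/(1/15000 + 1/43620) = 11160 Ω
  Rs2 = R7 + R3 (series, joined only at node 3) = 68000 + 7500 = 75500 Ω
  Rp2 = Rp1 ‖ Rs2 (parallel, both between nodes 2 and 5) = 1/(1/11160 + 1/75500) = 9724 Ω
  Rs3 = R2 + Rp2 (series, joined only at node 2) = 36000 + 9724 = 45720 Ω
  Rp3 = R1 ‖ Rs3 (parallel, both between nodes 0 and 5) = 1/(1/7500 + 1/45720) = 6443 Ω
  R5 touches the rest of the network only at node 5 (its other end, node 4, goes nowhere), so no current can flow through it — remove it.
R_eq = 6.443 kΩ

Final answer: 6.443 kΩ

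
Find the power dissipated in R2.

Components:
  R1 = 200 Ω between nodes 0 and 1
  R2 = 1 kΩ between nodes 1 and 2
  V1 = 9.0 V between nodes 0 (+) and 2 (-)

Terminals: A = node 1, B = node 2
Nodal analysis, taking node 2 as the 0 V reference.
Source V1 fixes V_0 = 9 V.
KCL at each unknown node (sum of currents leaving = 0; resistances in Ω):
  Node 1: (V_1 - 9)/200 + (V_1 - 0)/1000 = 0
Collecting terms: 0.006 × V_1 = 0.045  =>  V_1 = 7.5 V
I_R2 = (V_1 - V_2)/R2 = (7.5 - 0)/1000 = 0.0075 A
P_R2 = I_R2² × R2 = (0.0075)² × 1000 = 0.05625 W

Final answer: 0.05625 W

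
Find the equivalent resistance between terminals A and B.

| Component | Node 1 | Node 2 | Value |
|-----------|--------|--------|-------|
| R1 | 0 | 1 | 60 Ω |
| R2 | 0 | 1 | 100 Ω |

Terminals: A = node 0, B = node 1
Reduce the network between node 0 (A) and node 1 (B) by series/parallel combination:
  Rp1 = R1 ‖ R2 (parallel, both between nodes 0 and 1) = 1/(1/60 + 1/100) = 37.5 Ω
R_eq = 37.5 Ω

Final answer: 37.5 Ω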